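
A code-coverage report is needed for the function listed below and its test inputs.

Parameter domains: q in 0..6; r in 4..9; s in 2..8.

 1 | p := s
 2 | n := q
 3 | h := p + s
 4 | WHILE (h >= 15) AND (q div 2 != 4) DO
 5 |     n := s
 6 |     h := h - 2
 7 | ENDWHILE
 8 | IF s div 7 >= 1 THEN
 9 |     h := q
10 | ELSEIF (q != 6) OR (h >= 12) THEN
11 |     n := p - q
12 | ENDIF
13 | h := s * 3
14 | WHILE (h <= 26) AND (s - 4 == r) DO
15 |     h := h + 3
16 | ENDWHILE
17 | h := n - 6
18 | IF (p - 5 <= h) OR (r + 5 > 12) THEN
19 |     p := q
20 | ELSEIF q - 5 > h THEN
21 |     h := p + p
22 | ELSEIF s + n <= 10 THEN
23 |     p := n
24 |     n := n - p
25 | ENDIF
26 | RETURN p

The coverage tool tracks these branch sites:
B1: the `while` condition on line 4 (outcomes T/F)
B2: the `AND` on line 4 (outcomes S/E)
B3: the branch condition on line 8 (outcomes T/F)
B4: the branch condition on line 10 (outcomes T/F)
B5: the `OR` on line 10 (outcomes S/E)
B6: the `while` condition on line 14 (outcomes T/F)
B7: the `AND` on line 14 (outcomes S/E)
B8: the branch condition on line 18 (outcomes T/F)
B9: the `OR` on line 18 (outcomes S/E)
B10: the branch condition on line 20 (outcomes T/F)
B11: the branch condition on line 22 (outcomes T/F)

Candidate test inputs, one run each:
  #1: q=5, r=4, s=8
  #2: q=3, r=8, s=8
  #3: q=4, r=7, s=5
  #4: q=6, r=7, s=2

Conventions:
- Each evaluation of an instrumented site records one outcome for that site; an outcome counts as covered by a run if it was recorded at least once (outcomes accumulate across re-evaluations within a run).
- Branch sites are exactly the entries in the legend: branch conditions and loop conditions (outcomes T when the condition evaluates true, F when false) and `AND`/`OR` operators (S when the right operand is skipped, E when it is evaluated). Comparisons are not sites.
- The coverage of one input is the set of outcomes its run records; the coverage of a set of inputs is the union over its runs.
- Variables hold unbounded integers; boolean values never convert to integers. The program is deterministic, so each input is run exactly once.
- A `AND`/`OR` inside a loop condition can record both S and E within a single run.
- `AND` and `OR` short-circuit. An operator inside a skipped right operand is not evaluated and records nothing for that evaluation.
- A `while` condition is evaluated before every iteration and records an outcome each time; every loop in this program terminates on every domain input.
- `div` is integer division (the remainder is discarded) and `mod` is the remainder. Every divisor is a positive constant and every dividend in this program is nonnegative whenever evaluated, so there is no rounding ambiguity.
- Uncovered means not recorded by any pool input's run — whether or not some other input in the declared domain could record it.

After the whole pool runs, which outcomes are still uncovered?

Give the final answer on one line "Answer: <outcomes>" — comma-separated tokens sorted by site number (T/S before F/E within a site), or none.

run #1 (q=5, r=4, s=8) records B1=T, B1=F, B2=S, B2=E, B3=T, B6=T, B6=F, B7=S, B7=E, B8=F, B9=E, B10=F, B11=F
run #2 (q=3, r=8, s=8) records B1=T, B1=F, B2=S, B2=E, B3=T, B6=F, B7=E, B8=T, B9=E
run #3 (q=4, r=7, s=5) records B1=F, B2=S, B3=F, B4=T, B5=S, B6=F, B7=E, B8=F, B9=E, B10=T
run #4 (q=6, r=7, s=2) records B1=F, B2=S, B3=F, B4=F, B5=E, B6=F, B7=E, B8=T, B9=S
union over the pool: B1=T, B1=F, B2=S, B2=E, B3=T, B3=F, B4=T, B4=F, B5=S, B5=E, B6=T, B6=F, B7=S, B7=E, B8=T, B8=F, B9=S, B9=E, B10=T, B10=F, B11=F
uncovered (1 of 22): B11=T

Answer: B11=T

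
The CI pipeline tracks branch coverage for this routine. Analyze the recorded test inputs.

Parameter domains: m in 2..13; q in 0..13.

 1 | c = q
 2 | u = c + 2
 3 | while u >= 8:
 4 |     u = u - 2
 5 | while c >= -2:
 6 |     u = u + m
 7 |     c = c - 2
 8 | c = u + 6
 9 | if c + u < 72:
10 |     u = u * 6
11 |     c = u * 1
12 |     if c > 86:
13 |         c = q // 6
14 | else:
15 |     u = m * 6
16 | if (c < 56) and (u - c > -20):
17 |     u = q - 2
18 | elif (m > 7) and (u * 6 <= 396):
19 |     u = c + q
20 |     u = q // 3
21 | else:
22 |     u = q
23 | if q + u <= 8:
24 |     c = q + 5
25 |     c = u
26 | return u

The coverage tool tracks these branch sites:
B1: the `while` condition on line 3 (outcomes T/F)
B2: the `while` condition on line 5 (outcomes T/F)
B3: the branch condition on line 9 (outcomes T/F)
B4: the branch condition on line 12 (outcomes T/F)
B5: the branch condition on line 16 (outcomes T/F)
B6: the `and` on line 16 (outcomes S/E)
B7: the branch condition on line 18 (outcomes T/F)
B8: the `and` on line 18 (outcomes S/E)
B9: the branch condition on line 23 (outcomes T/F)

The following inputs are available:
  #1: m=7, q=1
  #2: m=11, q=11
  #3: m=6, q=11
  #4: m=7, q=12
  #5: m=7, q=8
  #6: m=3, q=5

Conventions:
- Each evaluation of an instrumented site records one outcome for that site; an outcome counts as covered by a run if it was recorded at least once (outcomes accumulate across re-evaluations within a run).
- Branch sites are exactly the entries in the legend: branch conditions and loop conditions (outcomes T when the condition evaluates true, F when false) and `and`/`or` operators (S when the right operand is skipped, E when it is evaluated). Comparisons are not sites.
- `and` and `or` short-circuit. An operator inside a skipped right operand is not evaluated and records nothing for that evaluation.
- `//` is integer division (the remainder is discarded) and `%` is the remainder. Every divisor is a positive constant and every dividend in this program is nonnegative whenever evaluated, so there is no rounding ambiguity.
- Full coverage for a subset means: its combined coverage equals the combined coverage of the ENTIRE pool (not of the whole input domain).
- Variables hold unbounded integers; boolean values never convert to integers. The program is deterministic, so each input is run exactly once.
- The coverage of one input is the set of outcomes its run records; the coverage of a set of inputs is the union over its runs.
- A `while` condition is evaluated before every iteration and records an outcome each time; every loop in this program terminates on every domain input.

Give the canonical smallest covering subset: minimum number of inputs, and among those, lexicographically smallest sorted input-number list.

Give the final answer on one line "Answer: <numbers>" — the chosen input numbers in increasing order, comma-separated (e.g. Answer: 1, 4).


run #1 (m=7, q=1) runs B1->F, B2->T, B2->T, B2->F, B3->T, B4->T, B6->E, B5->T, B9->T; records B1=F, B2=T, B2=F, B3=T, B4=T, B5=T, B6=E, B9=T
run #2 (m=11, q=11) runs B1->T, B1->T, B1->T, B1->F, B2->T, B2->T, B2->T, B2->T, B2->T, B2->T, B2->T, B2->F, B3->F, B6->S, ...; records B1=T, B1=F, B2=T, B2=F, B3=F, B5=F, B6=S, B7=T, B8=E, B9=F
run #3 (m=6, q=11) runs B1->T, B1->T, B1->T, B1->F, B2->T, B2->T, B2->T, B2->T, B2->T, B2->T, B2->T, B2->F, B3->F, B6->E, ...; records B1=T, B1=F, B2=T, B2=F, B3=F, B5=T, B6=E, B9=F
run #4 (m=7, q=12) runs B1->T, B1->T, B1->T, B1->T, B1->F, B2->T, B2->T, B2->T, B2->T, B2->T, B2->T, B2->T, B2->T, B2->F, ...; records B1=T, B1=F, B2=T, B2=F, B3=F, B5=F, B6=S, B7=F, B8=S, B9=F
run #5 (m=7, q=8) runs B1->T, B1->T, B1->F, B2->T, B2->T, B2->T, B2->T, B2->T, B2->T, B2->F, B3->F, B6->E, B5->T, B9->F; records B1=T, B1=F, B2=T, B2=F, B3=F, B5=T, B6=E, B9=F
run #6 (m=3, q=5) runs B1->F, B2->T, B2->T, B2->T, B2->T, B2->F, B3->T, B4->T, B6->E, B5->T, B9->T; records B1=F, B2=T, B2=F, B3=T, B4=T, B5=T, B6=E, B9=T
the full pool covers 17 outcomes: B1=T, B1=F, B2=T, B2=F, B3=T, B3=F, B4=T, B5=T, B5=F, B6=S, B6=E, B7=T, B7=F, B8=S, B8=E, B9=T, B9=F
no size-1 subset reaches all 17 outcomes (best union: 10/17)
no size-2 subset reaches all 17 outcomes (best union: 15/17)
inputs {1, 2, 4} (size 3) cover everything; no size-3 subset with a lexicographically smaller index list covers all 17
Answer: 1, 2, 4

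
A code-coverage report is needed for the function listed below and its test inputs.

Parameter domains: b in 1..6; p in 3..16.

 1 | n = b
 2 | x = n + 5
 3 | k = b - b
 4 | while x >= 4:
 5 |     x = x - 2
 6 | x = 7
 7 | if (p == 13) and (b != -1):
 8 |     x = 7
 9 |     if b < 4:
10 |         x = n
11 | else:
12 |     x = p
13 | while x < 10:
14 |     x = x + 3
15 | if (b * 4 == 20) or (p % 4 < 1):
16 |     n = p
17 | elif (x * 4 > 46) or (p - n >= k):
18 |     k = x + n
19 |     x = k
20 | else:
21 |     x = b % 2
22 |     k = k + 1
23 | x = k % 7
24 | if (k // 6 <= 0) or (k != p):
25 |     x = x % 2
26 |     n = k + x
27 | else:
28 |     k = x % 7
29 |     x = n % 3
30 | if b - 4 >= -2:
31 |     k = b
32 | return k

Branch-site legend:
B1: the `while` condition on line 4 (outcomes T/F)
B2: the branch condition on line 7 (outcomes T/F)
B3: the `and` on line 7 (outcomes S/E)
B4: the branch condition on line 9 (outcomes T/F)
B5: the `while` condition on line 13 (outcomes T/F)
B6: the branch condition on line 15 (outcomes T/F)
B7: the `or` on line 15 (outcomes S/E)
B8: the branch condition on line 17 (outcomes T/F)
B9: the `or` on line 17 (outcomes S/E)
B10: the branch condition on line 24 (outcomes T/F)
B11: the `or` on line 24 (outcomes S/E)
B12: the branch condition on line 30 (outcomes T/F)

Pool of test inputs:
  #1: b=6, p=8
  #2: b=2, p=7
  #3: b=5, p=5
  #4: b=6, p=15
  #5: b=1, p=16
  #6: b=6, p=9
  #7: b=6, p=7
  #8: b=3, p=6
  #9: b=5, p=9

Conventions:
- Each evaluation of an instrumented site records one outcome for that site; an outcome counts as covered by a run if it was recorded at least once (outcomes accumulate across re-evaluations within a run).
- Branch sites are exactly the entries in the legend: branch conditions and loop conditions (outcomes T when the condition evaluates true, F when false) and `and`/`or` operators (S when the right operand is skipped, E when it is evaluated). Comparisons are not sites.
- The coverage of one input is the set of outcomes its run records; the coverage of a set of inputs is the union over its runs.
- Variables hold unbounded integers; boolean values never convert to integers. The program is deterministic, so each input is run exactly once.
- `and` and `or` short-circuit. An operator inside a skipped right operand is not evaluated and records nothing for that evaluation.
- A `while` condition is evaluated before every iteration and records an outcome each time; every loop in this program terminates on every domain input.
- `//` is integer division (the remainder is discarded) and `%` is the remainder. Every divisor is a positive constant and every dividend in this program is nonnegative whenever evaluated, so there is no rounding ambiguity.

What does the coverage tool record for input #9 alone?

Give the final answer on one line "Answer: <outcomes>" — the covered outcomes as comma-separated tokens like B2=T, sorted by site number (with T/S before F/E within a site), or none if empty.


Event log for input #9 (b=5, p=9):
  B1->T, B1->T, B1->T, B1->T, B1->F, B3->S, B2->F, B5->T, B5->F, B7->S
  B6->T, B11->S, B10->T, B12->T
deduplicating events, the covered set is: B1=T, B1=F, B2=F, B3=S, B5=T, B5=F, B6=T, B7=S, B10=T, B11=S, B12=T
Answer: B1=T, B1=F, B2=F, B3=S, B5=T, B5=F, B6=T, B7=S, B10=T, B11=S, B12=T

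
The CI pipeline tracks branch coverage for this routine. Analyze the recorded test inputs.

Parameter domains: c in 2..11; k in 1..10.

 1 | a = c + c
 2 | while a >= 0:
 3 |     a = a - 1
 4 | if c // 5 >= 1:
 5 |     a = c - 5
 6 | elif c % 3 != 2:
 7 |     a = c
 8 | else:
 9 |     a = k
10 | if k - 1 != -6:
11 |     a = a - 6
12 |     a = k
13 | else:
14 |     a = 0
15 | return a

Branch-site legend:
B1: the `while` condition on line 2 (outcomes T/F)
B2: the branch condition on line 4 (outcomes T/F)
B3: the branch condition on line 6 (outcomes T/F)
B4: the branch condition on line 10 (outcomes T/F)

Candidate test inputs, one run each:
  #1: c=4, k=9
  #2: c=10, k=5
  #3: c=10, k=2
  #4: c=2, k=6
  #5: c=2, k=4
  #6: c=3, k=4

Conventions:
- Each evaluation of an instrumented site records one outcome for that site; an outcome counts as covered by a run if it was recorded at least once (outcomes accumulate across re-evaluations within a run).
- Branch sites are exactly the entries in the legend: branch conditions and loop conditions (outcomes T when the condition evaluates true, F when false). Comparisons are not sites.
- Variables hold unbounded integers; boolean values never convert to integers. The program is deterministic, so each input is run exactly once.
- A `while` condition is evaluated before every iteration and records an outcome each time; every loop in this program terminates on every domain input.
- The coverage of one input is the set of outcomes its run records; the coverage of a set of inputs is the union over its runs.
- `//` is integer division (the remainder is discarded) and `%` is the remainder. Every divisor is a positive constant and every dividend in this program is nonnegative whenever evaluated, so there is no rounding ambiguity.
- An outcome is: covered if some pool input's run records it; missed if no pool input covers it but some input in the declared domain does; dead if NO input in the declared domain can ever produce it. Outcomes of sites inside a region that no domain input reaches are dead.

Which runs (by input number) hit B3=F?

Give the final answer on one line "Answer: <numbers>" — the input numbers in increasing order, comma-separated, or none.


input #1 (c=4, k=9): does not record B3=F
input #2 (c=10, k=5): does not record B3=F
input #3 (c=10, k=2): does not record B3=F
input #4 (c=2, k=6): records B3=F
input #5 (c=2, k=4): records B3=F
input #6 (c=3, k=4): does not record B3=F
Answer: 4, 5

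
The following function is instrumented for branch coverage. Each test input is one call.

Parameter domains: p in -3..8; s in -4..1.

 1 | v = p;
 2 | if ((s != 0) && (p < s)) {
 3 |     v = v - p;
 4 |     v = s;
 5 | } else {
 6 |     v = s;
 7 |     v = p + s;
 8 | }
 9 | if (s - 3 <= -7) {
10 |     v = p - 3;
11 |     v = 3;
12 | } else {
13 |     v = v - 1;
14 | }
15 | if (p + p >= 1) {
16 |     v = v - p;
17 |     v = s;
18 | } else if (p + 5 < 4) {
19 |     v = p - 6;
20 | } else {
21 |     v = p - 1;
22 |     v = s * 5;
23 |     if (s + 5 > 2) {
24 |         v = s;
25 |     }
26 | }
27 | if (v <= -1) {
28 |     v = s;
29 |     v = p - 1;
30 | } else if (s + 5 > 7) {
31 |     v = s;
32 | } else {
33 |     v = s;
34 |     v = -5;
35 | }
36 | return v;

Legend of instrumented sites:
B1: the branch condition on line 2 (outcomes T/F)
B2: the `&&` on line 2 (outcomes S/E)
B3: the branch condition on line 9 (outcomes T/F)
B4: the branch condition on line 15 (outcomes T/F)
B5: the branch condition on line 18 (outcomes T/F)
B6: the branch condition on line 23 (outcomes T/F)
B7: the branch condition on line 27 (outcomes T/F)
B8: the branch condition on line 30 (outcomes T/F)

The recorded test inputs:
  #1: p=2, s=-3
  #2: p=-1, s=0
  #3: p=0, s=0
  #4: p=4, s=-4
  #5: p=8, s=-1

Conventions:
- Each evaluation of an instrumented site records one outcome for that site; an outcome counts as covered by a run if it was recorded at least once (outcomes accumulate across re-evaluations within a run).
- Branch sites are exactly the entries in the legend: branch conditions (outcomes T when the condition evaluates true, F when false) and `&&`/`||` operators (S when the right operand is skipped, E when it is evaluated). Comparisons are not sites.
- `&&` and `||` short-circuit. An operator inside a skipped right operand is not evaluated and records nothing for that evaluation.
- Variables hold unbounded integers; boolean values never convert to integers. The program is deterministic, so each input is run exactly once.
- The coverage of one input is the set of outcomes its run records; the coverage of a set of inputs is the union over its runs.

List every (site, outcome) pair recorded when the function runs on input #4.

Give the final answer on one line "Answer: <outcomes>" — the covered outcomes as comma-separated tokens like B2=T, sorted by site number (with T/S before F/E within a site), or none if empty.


Event log for input #4 (p=4, s=-4):
  B2->E, B1->F, B3->T, B4->T, B7->T
distinct outcomes covered: B1=F, B2=E, B3=T, B4=T, B7=T
Answer: B1=F, B2=E, B3=T, B4=T, B7=T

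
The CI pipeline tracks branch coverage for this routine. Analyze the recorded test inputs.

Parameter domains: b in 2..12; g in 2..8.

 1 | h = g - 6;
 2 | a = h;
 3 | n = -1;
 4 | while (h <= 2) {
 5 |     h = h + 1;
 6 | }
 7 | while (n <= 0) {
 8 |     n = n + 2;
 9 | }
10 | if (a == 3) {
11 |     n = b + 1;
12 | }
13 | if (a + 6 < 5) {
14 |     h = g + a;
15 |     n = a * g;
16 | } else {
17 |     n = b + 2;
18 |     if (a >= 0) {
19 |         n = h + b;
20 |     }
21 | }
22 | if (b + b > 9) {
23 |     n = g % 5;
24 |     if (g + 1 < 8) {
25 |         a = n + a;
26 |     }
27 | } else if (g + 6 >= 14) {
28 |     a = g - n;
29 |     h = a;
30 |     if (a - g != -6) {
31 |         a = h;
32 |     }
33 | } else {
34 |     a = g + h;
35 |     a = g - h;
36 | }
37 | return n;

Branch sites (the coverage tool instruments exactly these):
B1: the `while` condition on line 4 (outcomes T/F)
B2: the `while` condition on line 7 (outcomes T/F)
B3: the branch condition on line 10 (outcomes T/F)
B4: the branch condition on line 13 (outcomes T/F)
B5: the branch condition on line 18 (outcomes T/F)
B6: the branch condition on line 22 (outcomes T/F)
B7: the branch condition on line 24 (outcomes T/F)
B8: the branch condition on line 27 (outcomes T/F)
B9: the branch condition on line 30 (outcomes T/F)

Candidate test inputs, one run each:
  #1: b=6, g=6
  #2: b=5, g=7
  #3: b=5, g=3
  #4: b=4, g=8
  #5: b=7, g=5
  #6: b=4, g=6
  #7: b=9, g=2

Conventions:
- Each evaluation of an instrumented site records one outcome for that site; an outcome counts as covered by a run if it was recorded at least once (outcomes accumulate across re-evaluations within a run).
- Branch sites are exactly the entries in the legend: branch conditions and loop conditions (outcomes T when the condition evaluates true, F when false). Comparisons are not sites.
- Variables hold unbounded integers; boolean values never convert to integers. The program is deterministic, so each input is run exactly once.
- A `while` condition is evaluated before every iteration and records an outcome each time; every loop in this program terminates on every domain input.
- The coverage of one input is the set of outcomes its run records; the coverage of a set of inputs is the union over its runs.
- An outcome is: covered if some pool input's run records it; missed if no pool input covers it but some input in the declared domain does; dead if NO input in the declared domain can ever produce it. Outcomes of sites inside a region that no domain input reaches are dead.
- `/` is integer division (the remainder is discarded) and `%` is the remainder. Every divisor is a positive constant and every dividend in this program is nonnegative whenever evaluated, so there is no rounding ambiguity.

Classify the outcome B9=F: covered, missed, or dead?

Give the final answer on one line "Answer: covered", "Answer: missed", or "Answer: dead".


no pool input records B9=F
but domain input (b=3, g=8) does record it -> reachable, so missed
Answer: missed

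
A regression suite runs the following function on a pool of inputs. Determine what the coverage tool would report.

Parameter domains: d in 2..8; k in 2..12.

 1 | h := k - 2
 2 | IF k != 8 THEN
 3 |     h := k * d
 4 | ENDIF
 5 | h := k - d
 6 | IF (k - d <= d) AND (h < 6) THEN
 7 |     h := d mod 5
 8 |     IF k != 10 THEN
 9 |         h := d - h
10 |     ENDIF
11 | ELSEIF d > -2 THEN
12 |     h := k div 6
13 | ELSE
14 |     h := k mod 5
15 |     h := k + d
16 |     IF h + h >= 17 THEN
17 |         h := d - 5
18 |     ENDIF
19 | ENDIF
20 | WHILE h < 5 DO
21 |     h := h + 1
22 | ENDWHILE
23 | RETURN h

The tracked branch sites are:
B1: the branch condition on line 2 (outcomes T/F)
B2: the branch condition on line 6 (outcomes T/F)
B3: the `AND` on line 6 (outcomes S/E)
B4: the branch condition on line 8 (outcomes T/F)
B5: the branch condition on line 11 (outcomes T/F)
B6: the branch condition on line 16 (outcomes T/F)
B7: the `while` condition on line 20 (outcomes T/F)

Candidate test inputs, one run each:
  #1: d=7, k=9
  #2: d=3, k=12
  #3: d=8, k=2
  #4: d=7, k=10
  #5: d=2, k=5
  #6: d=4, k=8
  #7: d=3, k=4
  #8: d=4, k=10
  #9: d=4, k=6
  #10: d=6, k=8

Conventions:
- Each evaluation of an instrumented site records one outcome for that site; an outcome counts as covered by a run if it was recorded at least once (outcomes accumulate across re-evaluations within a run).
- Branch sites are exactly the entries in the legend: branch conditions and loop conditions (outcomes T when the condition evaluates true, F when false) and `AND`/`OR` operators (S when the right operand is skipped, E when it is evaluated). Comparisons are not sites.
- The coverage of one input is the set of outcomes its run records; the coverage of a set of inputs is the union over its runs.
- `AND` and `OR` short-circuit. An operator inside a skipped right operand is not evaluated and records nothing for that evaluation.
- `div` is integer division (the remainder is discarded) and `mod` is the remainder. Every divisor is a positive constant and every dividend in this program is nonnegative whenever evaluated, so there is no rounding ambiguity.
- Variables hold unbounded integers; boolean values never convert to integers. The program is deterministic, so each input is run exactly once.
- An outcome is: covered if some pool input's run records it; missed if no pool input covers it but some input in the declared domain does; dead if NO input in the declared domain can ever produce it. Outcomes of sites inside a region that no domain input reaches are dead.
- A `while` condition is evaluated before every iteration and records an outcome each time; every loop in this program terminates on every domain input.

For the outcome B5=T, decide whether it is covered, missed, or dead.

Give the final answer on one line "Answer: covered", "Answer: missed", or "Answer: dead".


B5=T is recorded by pool input(s) 2, 5, 8 -> covered
Answer: covered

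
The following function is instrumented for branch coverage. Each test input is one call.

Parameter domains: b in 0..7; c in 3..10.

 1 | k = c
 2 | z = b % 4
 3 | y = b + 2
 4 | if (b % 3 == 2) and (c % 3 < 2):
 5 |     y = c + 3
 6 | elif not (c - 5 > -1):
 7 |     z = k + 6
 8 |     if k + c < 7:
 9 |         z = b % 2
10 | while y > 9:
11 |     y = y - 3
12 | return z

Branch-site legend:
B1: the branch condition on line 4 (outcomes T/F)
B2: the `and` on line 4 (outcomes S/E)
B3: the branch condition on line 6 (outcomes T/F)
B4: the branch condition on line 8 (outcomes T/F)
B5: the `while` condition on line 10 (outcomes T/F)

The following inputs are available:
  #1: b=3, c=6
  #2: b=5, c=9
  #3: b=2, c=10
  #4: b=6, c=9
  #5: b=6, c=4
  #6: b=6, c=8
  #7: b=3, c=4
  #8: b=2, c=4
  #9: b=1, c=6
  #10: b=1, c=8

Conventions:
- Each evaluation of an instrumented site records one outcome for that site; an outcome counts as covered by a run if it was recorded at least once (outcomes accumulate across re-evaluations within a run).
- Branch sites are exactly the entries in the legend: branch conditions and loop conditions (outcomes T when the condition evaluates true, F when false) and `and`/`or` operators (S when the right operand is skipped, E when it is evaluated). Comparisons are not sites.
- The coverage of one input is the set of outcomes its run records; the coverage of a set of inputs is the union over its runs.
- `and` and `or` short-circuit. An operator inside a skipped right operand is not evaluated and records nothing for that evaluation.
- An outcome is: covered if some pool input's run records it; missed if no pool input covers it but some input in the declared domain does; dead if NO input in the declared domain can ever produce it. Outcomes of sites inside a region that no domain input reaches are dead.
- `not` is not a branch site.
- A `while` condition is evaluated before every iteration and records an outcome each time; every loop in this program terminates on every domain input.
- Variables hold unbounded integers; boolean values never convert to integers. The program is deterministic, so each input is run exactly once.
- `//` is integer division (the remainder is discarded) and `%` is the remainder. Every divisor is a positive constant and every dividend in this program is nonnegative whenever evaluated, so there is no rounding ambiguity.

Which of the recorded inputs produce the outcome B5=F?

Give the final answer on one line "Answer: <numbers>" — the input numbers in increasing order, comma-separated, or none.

input #1 (b=3, c=6): hits B5=F
input #2 (b=5, c=9): hits B5=F
input #3 (b=2, c=10): hits B5=F
input #4 (b=6, c=9): hits B5=F
input #5 (b=6, c=4): hits B5=F
input #6 (b=6, c=8): hits B5=F
input #7 (b=3, c=4): hits B5=F
input #8 (b=2, c=4): hits B5=F
input #9 (b=1, c=6): hits B5=F
input #10 (b=1, c=8): hits B5=F

Answer: 1, 2, 3, 4, 5, 6, 7, 8, 9, 10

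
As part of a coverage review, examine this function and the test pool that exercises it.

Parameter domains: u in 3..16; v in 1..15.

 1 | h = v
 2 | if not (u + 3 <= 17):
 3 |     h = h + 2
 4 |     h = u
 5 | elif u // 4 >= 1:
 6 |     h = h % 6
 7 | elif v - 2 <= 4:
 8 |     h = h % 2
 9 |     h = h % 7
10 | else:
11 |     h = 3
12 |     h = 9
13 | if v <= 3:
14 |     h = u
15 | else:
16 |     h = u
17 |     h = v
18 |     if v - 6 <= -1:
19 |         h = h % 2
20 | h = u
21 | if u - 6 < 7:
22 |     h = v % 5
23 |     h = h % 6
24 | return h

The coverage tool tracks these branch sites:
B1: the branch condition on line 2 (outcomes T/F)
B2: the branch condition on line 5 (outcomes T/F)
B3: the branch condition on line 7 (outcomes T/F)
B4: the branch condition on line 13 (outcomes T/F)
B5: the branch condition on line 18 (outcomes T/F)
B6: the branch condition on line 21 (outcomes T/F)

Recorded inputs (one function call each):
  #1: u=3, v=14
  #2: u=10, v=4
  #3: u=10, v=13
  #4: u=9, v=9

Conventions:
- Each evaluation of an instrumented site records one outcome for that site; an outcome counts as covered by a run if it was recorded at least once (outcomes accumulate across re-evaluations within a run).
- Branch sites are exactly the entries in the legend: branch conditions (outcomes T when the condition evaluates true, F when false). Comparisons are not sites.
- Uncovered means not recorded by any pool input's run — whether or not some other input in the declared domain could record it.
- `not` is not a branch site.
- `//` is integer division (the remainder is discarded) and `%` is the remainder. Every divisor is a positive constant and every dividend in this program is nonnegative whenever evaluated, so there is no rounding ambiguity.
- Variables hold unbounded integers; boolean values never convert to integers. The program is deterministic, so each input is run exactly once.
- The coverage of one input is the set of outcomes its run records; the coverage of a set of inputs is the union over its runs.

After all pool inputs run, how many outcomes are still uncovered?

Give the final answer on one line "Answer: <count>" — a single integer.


input #1 (u=3, v=14): events B1->F, B2->F, B3->F, B4->F, B5->F, B6->T; covers B1=F, B2=F, B3=F, B4=F, B5=F, B6=T
input #2 (u=10, v=4): events B1->F, B2->T, B4->F, B5->T, B6->T; covers B1=F, B2=T, B4=F, B5=T, B6=T
input #3 (u=10, v=13): events B1->F, B2->T, B4->F, B5->F, B6->T; covers B1=F, B2=T, B4=F, B5=F, B6=T
input #4 (u=9, v=9): events B1->F, B2->T, B4->F, B5->F, B6->T; covers B1=F, B2=T, B4=F, B5=F, B6=T
union over the pool: B1=F, B2=T, B2=F, B3=F, B4=F, B5=T, B5=F, B6=T
uncovered (4 of 12): B1=T, B3=T, B4=T, B6=F
Answer: 4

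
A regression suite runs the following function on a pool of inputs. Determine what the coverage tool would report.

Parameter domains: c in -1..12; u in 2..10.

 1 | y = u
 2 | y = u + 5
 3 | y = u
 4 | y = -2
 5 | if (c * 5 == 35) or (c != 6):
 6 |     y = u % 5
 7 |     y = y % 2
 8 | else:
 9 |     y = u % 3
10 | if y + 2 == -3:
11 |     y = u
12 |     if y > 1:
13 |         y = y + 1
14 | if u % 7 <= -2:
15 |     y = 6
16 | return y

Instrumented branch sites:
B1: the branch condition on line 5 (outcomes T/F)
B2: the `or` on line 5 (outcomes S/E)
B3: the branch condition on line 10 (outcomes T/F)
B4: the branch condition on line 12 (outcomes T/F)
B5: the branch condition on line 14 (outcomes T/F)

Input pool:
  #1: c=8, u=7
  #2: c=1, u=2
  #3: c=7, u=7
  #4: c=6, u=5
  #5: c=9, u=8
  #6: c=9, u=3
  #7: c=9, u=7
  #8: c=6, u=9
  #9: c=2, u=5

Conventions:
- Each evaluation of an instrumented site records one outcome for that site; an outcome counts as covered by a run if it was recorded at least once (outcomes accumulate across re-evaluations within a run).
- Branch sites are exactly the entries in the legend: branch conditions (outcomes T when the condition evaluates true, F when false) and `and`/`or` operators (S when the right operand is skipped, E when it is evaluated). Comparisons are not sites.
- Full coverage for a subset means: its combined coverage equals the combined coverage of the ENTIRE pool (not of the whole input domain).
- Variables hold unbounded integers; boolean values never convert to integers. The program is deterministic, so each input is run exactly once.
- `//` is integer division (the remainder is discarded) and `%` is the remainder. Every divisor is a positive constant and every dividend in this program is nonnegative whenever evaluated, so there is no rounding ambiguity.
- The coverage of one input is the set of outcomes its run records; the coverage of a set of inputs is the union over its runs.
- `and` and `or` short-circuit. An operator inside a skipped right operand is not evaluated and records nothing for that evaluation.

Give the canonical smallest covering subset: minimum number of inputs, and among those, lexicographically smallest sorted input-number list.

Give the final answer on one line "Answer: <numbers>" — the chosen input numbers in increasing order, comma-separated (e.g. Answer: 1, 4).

input #1, c=8, u=7: events B2->E, B1->T, B3->F, B5->F; outcomes B1=T, B2=E, B3=F, B5=F
input #2, c=1, u=2: events B2->E, B1->T, B3->F, B5->F; outcomes B1=T, B2=E, B3=F, B5=F
input #3, c=7, u=7: events B2->S, B1->T, B3->F, B5->F; outcomes B1=T, B2=S, B3=F, B5=F
input #4, c=6, u=5: events B2->E, B1->F, B3->F, B5->F; outcomes B1=F, B2=E, B3=F, B5=F
input #5, c=9, u=8: events B2->E, B1->T, B3->F, B5->F; outcomes B1=T, B2=E, B3=F, B5=F
input #6, c=9, u=3: events B2->E, B1->T, B3->F, B5->F; outcomes B1=T, B2=E, B3=F, B5=F
input #7, c=9, u=7: events B2->E, B1->T, B3->F, B5->F; outcomes B1=T, B2=E, B3=F, B5=F
input #8, c=6, u=9: events B2->E, B1->F, B3->F, B5->F; outcomes B1=F, B2=E, B3=F, B5=F
input #9, c=2, u=5: events B2->E, B1->T, B3->F, B5->F; outcomes B1=T, B2=E, B3=F, B5=F
pool-wide coverage (6 outcomes): B1=T, B1=F, B2=S, B2=E, B3=F, B5=F
size 1 is not enough: best union over all size-1 subsets is 4/6
the canonical winner is {3, 4}: size 2, full 6-outcome coverage, earliest index list among size-2 covers

Answer: 3, 4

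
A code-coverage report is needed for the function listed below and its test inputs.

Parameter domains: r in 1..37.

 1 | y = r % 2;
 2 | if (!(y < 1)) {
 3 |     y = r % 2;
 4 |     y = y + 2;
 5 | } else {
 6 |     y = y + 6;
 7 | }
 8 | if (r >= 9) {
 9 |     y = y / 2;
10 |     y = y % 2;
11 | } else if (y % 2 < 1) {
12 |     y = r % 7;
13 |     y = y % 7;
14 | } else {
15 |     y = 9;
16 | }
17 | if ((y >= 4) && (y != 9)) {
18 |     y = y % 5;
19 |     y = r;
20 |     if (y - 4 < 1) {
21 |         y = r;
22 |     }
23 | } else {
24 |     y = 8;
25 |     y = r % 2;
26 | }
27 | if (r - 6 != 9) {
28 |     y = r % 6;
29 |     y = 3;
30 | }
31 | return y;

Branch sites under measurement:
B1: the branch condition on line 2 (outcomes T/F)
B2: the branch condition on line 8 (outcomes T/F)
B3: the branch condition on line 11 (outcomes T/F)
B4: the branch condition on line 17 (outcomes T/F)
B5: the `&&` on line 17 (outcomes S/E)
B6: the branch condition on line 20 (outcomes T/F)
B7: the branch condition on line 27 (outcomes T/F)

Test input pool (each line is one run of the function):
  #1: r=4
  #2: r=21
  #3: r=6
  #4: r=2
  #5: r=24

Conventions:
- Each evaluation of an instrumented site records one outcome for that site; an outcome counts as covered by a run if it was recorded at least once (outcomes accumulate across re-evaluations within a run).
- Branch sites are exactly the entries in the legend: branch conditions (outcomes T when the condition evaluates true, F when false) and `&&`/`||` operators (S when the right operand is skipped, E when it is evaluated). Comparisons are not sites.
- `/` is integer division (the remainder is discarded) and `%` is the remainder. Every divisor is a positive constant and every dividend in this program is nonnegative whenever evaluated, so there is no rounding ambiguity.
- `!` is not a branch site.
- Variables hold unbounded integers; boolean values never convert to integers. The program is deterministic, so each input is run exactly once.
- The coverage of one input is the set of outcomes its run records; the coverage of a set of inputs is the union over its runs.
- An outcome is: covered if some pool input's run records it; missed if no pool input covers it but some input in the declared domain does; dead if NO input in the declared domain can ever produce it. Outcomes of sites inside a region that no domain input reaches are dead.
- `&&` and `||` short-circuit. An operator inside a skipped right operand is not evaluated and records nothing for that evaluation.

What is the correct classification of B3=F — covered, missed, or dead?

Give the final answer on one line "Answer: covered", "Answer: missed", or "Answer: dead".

no pool input records B3=F
but domain input (r=1) does record it -> reachable, so missed

Answer: missed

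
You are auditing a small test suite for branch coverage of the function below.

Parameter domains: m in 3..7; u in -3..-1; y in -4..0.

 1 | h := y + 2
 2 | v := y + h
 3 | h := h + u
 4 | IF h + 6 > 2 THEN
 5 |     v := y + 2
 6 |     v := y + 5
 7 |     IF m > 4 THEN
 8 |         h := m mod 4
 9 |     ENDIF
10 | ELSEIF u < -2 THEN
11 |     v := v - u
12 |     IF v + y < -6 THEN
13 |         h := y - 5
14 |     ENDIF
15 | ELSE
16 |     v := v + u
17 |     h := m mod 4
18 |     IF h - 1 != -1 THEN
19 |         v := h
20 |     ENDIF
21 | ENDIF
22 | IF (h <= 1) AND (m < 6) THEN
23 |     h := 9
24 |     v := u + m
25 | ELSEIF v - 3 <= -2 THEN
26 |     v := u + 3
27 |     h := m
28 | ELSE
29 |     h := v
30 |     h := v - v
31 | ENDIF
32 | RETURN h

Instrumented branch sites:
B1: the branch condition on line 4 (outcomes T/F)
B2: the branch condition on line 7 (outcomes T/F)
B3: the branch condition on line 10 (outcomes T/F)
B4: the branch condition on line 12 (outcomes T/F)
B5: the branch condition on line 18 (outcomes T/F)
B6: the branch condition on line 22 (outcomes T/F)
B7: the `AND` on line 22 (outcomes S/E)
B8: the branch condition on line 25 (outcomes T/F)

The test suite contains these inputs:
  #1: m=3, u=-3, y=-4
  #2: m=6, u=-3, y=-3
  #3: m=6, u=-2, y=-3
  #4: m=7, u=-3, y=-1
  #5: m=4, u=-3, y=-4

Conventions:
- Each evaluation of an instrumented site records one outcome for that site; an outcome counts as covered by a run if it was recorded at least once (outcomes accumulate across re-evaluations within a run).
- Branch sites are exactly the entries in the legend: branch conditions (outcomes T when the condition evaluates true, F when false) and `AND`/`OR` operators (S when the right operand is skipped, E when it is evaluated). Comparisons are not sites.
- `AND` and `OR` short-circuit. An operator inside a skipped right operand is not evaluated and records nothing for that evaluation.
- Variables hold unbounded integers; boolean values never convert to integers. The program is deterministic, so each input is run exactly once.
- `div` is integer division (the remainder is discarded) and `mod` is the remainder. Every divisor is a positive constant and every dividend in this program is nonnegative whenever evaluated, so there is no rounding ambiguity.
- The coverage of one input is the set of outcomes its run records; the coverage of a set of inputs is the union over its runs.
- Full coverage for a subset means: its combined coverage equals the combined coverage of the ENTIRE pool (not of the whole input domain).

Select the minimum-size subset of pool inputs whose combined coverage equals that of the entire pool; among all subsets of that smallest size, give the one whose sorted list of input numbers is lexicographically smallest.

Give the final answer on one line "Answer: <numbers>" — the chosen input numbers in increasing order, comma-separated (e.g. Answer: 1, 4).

#1 (m=3, u=-3, y=-4) -> B1->F, B3->T, B4->T, B7->E, B6->T; covered: B1=F, B3=T, B4=T, B6=T, B7=E
#2 (m=6, u=-3, y=-3) -> B1->F, B3->T, B4->F, B7->E, B6->F, B8->T; covered: B1=F, B3=T, B4=F, B6=F, B7=E, B8=T
#3 (m=6, u=-2, y=-3) -> B1->T, B2->T, B7->S, B6->F, B8->F; covered: B1=T, B2=T, B6=F, B7=S, B8=F
#4 (m=7, u=-3, y=-1) -> B1->T, B2->T, B7->S, B6->F, B8->F; covered: B1=T, B2=T, B6=F, B7=S, B8=F
#5 (m=4, u=-3, y=-4) -> B1->F, B3->T, B4->T, B7->E, B6->T; covered: B1=F, B3=T, B4=T, B6=T, B7=E
the full pool covers 12 outcomes: B1=T, B1=F, B2=T, B3=T, B4=T, B4=F, B6=T, B6=F, B7=S, B7=E, B8=T, B8=F
size 1 is not enough: best union over all size-1 subsets is 6/12
size 2 is not enough: best union over all size-2 subsets is 10/12
inputs {1, 2, 3} (size 3) cover everything; no size-3 subset with a lexicographically smaller index list covers all 12

Answer: 1, 2, 3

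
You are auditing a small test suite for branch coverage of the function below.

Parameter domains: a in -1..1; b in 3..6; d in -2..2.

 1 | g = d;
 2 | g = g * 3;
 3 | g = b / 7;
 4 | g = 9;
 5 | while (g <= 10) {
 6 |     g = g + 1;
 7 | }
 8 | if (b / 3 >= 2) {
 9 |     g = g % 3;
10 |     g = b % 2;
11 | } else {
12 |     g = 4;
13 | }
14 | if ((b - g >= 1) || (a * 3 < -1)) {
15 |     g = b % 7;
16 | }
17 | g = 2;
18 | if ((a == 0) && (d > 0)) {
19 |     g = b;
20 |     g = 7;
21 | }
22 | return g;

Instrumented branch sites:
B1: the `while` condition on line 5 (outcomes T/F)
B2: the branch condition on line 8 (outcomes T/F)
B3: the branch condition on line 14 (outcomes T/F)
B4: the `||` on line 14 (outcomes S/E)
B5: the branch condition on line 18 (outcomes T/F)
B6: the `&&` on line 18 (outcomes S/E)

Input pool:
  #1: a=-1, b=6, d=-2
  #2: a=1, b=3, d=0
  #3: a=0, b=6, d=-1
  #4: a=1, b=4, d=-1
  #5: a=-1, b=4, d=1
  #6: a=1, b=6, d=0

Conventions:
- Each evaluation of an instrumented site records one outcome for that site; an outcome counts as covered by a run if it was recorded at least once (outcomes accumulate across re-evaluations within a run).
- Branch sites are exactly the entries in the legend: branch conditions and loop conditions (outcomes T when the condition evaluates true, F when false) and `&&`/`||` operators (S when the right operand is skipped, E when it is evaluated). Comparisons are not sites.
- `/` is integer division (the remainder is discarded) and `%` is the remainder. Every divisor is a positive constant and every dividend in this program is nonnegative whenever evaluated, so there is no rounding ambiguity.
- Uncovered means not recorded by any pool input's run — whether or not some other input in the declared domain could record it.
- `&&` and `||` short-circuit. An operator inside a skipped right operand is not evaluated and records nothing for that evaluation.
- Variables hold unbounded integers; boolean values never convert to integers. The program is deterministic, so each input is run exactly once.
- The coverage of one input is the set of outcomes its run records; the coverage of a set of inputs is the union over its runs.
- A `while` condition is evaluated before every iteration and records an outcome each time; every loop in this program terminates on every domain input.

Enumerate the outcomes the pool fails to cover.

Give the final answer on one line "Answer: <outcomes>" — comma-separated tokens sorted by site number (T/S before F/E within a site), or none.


run #1 (a=-1, b=6, d=-2) runs B1->T, B1->T, B1->F, B2->T, B4->S, B3->T, B6->S, B5->F; records B1=T, B1=F, B2=T, B3=T, B4=S, B5=F, B6=S
run #2 (a=1, b=3, d=0) runs B1->T, B1->T, B1->F, B2->F, B4->E, B3->F, B6->S, B5->F; records B1=T, B1=F, B2=F, B3=F, B4=E, B5=F, B6=S
run #3 (a=0, b=6, d=-1) runs B1->T, B1->T, B1->F, B2->T, B4->S, B3->T, B6->E, B5->F; records B1=T, B1=F, B2=T, B3=T, B4=S, B5=F, B6=E
run #4 (a=1, b=4, d=-1) runs B1->T, B1->T, B1->F, B2->F, B4->E, B3->F, B6->S, B5->F; records B1=T, B1=F, B2=F, B3=F, B4=E, B5=F, B6=S
run #5 (a=-1, b=4, d=1) runs B1->T, B1->T, B1->F, B2->F, B4->E, B3->T, B6->S, B5->F; records B1=T, B1=F, B2=F, B3=T, B4=E, B5=F, B6=S
run #6 (a=1, b=6, d=0) runs B1->T, B1->T, B1->F, B2->T, B4->S, B3->T, B6->S, B5->F; records B1=T, B1=F, B2=T, B3=T, B4=S, B5=F, B6=S
union over the pool: B1=T, B1=F, B2=T, B2=F, B3=T, B3=F, B4=S, B4=E, B5=F, B6=S, B6=E
uncovered (1 of 12): B5=T
Answer: B5=T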